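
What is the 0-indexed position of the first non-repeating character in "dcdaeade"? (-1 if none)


Input: dcdaeade
Character frequencies:
  'a': 2
  'c': 1
  'd': 3
  'e': 2
Scanning left to right for freq == 1:
  Position 0 ('d'): freq=3, skip
  Position 1 ('c'): unique! => answer = 1

1


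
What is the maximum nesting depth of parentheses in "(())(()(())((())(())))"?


Input: "(())(()(())((())(())))"
Tracking depth:
  Position 0 '(': depth becomes 1
  Position 1 '(': depth becomes 2
  Position 2 ')': depth becomes 1
  Position 3 ')': depth becomes 0
  Position 4 '(': depth becomes 1
  Position 5 '(': depth becomes 2
  Position 6 ')': depth becomes 1
  Position 7 '(': depth becomes 2
  Position 8 '(': depth becomes 3
  Position 9 ')': depth becomes 2
  Position 10 ')': depth becomes 1
  Position 11 '(': depth becomes 2
  Position 12 '(': depth becomes 3
  Position 13 '(': depth becomes 4
  Position 14 ')': depth becomes 3
  Position 15 ')': depth becomes 2
  Position 16 '(': depth becomes 3
  Position 17 '(': depth becomes 4
  Position 18 ')': depth becomes 3
  Position 19 ')': depth becomes 2
  Position 20 ')': depth becomes 1
  Position 21 ')': depth becomes 0
Maximum depth reached: 4

4


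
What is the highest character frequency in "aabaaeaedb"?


Input: aabaaeaedb
Character counts:
  'a': 5
  'b': 2
  'd': 1
  'e': 2
Maximum frequency: 5

5


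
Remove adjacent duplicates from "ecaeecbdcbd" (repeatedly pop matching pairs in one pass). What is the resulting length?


Input: ecaeecbdcbd
Stack-based adjacent duplicate removal:
  Read 'e': push. Stack: e
  Read 'c': push. Stack: ec
  Read 'a': push. Stack: eca
  Read 'e': push. Stack: ecae
  Read 'e': matches stack top 'e' => pop. Stack: eca
  Read 'c': push. Stack: ecac
  Read 'b': push. Stack: ecacb
  Read 'd': push. Stack: ecacbd
  Read 'c': push. Stack: ecacbdc
  Read 'b': push. Stack: ecacbdcb
  Read 'd': push. Stack: ecacbdcbd
Final stack: "ecacbdcbd" (length 9)

9


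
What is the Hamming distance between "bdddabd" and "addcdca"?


Comparing "bdddabd" and "addcdca" position by position:
  Position 0: 'b' vs 'a' => differ
  Position 1: 'd' vs 'd' => same
  Position 2: 'd' vs 'd' => same
  Position 3: 'd' vs 'c' => differ
  Position 4: 'a' vs 'd' => differ
  Position 5: 'b' vs 'c' => differ
  Position 6: 'd' vs 'a' => differ
Total differences (Hamming distance): 5

5


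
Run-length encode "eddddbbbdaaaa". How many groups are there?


Input: eddddbbbdaaaa
Scanning for consecutive runs:
  Group 1: 'e' x 1 (positions 0-0)
  Group 2: 'd' x 4 (positions 1-4)
  Group 3: 'b' x 3 (positions 5-7)
  Group 4: 'd' x 1 (positions 8-8)
  Group 5: 'a' x 4 (positions 9-12)
Total groups: 5

5


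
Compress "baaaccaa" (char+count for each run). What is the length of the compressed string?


Input: baaaccaa
Runs:
  'b' x 1 => "b1"
  'a' x 3 => "a3"
  'c' x 2 => "c2"
  'a' x 2 => "a2"
Compressed: "b1a3c2a2"
Compressed length: 8

8


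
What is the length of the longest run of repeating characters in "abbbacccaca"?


Input: "abbbacccaca"
Scanning for longest run:
  Position 1 ('b'): new char, reset run to 1
  Position 2 ('b'): continues run of 'b', length=2
  Position 3 ('b'): continues run of 'b', length=3
  Position 4 ('a'): new char, reset run to 1
  Position 5 ('c'): new char, reset run to 1
  Position 6 ('c'): continues run of 'c', length=2
  Position 7 ('c'): continues run of 'c', length=3
  Position 8 ('a'): new char, reset run to 1
  Position 9 ('c'): new char, reset run to 1
  Position 10 ('a'): new char, reset run to 1
Longest run: 'b' with length 3

3


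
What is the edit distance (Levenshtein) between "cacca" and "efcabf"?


Computing edit distance: "cacca" -> "efcabf"
DP table:
           e    f    c    a    b    f
      0    1    2    3    4    5    6
  c   1    1    2    2    3    4    5
  a   2    2    2    3    2    3    4
  c   3    3    3    2    3    3    4
  c   4    4    4    3    3    4    4
  a   5    5    5    4    3    4    5
Edit distance = dp[5][6] = 5

5


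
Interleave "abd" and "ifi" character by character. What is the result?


Interleaving "abd" and "ifi":
  Position 0: 'a' from first, 'i' from second => "ai"
  Position 1: 'b' from first, 'f' from second => "bf"
  Position 2: 'd' from first, 'i' from second => "di"
Result: aibfdi

aibfdi


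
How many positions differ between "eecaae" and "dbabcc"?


Comparing "eecaae" and "dbabcc" position by position:
  Position 0: 'e' vs 'd' => DIFFER
  Position 1: 'e' vs 'b' => DIFFER
  Position 2: 'c' vs 'a' => DIFFER
  Position 3: 'a' vs 'b' => DIFFER
  Position 4: 'a' vs 'c' => DIFFER
  Position 5: 'e' vs 'c' => DIFFER
Positions that differ: 6

6


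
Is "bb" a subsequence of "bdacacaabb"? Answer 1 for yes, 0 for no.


Check if "bb" is a subsequence of "bdacacaabb"
Greedy scan:
  Position 0 ('b'): matches sub[0] = 'b'
  Position 1 ('d'): no match needed
  Position 2 ('a'): no match needed
  Position 3 ('c'): no match needed
  Position 4 ('a'): no match needed
  Position 5 ('c'): no match needed
  Position 6 ('a'): no match needed
  Position 7 ('a'): no match needed
  Position 8 ('b'): matches sub[1] = 'b'
  Position 9 ('b'): no match needed
All 2 characters matched => is a subsequence

1


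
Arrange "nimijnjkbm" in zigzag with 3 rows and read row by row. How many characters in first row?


Zigzag "nimijnjkbm" into 3 rows:
Placing characters:
  'n' => row 0
  'i' => row 1
  'm' => row 2
  'i' => row 1
  'j' => row 0
  'n' => row 1
  'j' => row 2
  'k' => row 1
  'b' => row 0
  'm' => row 1
Rows:
  Row 0: "njb"
  Row 1: "iinkm"
  Row 2: "mj"
First row length: 3

3


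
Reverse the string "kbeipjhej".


Input: kbeipjhej
Reading characters right to left:
  Position 8: 'j'
  Position 7: 'e'
  Position 6: 'h'
  Position 5: 'j'
  Position 4: 'p'
  Position 3: 'i'
  Position 2: 'e'
  Position 1: 'b'
  Position 0: 'k'
Reversed: jehjpiebk

jehjpiebk


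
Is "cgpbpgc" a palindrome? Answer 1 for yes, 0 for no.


Input: cgpbpgc
Reversed: cgpbpgc
  Compare pos 0 ('c') with pos 6 ('c'): match
  Compare pos 1 ('g') with pos 5 ('g'): match
  Compare pos 2 ('p') with pos 4 ('p'): match
Result: palindrome

1


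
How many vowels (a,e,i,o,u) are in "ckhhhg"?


Input: ckhhhg
Checking each character:
  'c' at position 0: consonant
  'k' at position 1: consonant
  'h' at position 2: consonant
  'h' at position 3: consonant
  'h' at position 4: consonant
  'g' at position 5: consonant
Total vowels: 0

0


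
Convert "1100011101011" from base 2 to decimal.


Input: "1100011101011" in base 2
Positional expansion:
  Digit '1' (value 1) x 2^12 = 4096
  Digit '1' (value 1) x 2^11 = 2048
  Digit '0' (value 0) x 2^10 = 0
  Digit '0' (value 0) x 2^9 = 0
  Digit '0' (value 0) x 2^8 = 0
  Digit '1' (value 1) x 2^7 = 128
  Digit '1' (value 1) x 2^6 = 64
  Digit '1' (value 1) x 2^5 = 32
  Digit '0' (value 0) x 2^4 = 0
  Digit '1' (value 1) x 2^3 = 8
  Digit '0' (value 0) x 2^2 = 0
  Digit '1' (value 1) x 2^1 = 2
  Digit '1' (value 1) x 2^0 = 1
Sum = 6379

6379


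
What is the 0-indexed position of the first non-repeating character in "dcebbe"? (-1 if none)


Input: dcebbe
Character frequencies:
  'b': 2
  'c': 1
  'd': 1
  'e': 2
Scanning left to right for freq == 1:
  Position 0 ('d'): unique! => answer = 0

0


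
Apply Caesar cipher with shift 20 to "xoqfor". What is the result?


Caesar cipher: shift "xoqfor" by 20
  'x' (pos 23) + 20 = pos 17 = 'r'
  'o' (pos 14) + 20 = pos 8 = 'i'
  'q' (pos 16) + 20 = pos 10 = 'k'
  'f' (pos 5) + 20 = pos 25 = 'z'
  'o' (pos 14) + 20 = pos 8 = 'i'
  'r' (pos 17) + 20 = pos 11 = 'l'
Result: rikzil

rikzil


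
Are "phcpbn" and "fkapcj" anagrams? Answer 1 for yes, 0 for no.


Strings: "phcpbn", "fkapcj"
Sorted first:  bchnpp
Sorted second: acfjkp
Differ at position 0: 'b' vs 'a' => not anagrams

0


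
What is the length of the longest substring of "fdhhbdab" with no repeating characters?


Input: "fdhhbdab"
Sliding window (track last position of each char):
  Position 0 ('f'): window [0,0] length 1 -- new best
  Position 1 ('d'): window [0,1] length 2 -- new best
  Position 2 ('h'): window [0,2] length 3 -- new best
  Position 3 ('h'): repeat (last at 2), move window start to 3
  Position 3 ('h'): window [3,3] length 1
  Position 4 ('b'): window [3,4] length 2
  Position 5 ('d'): window [3,5] length 3
  Position 6 ('a'): window [3,6] length 4 -- new best
  Position 7 ('b'): repeat (last at 4), move window start to 5
  Position 7 ('b'): window [5,7] length 3
Longest substring with no repeats: "hbda" with length 4

4


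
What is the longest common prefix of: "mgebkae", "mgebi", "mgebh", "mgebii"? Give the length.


Words: mgebkae, mgebi, mgebh, mgebii
  Position 0: all 'm' => match
  Position 1: all 'g' => match
  Position 2: all 'e' => match
  Position 3: all 'b' => match
  Position 4: ('k', 'i', 'h', 'i') => mismatch, stop
LCP = "mgeb" (length 4)

4


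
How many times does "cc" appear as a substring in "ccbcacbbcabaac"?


Searching for "cc" in "ccbcacbbcabaac"
Scanning each position:
  Position 0: "cc" => MATCH
  Position 1: "cb" => no
  Position 2: "bc" => no
  Position 3: "ca" => no
  Position 4: "ac" => no
  Position 5: "cb" => no
  Position 6: "bb" => no
  Position 7: "bc" => no
  Position 8: "ca" => no
  Position 9: "ab" => no
  Position 10: "ba" => no
  Position 11: "aa" => no
  Position 12: "ac" => no
Total occurrences: 1

1


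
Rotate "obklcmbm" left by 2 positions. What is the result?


Input: "obklcmbm", rotate left by 2
First 2 characters: "ob"
Remaining characters: "klcmbm"
Concatenate remaining + first: "klcmbm" + "ob" = "klcmbmob"

klcmbmob


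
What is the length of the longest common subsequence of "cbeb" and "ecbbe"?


LCS of "cbeb" and "ecbbe"
DP table:
           e    c    b    b    e
      0    0    0    0    0    0
  c   0    0    1    1    1    1
  b   0    0    1    2    2    2
  e   0    1    1    2    2    3
  b   0    1    1    2    3    3
LCS length = dp[4][5] = 3

3


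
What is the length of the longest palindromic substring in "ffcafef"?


Input: "ffcafef"
Checking substrings for palindromes:
  [4:7] "fef" (len 3) => palindrome
  [0:2] "ff" (len 2) => palindrome
Longest palindromic substring: "fef" with length 3

3


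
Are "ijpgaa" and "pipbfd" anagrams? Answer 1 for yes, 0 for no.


Strings: "ijpgaa", "pipbfd"
Sorted first:  aagijp
Sorted second: bdfipp
Differ at position 0: 'a' vs 'b' => not anagrams

0


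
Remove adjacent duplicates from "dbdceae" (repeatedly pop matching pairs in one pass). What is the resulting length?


Input: dbdceae
Stack-based adjacent duplicate removal:
  Read 'd': push. Stack: d
  Read 'b': push. Stack: db
  Read 'd': push. Stack: dbd
  Read 'c': push. Stack: dbdc
  Read 'e': push. Stack: dbdce
  Read 'a': push. Stack: dbdcea
  Read 'e': push. Stack: dbdceae
Final stack: "dbdceae" (length 7)

7


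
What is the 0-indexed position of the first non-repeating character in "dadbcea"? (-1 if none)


Input: dadbcea
Character frequencies:
  'a': 2
  'b': 1
  'c': 1
  'd': 2
  'e': 1
Scanning left to right for freq == 1:
  Position 0 ('d'): freq=2, skip
  Position 1 ('a'): freq=2, skip
  Position 2 ('d'): freq=2, skip
  Position 3 ('b'): unique! => answer = 3

3


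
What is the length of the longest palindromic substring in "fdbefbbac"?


Input: "fdbefbbac"
Checking substrings for palindromes:
  [5:7] "bb" (len 2) => palindrome
Longest palindromic substring: "bb" with length 2

2


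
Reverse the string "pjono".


Input: pjono
Reading characters right to left:
  Position 4: 'o'
  Position 3: 'n'
  Position 2: 'o'
  Position 1: 'j'
  Position 0: 'p'
Reversed: onojp

onojp


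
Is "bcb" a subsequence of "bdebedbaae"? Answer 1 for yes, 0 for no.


Check if "bcb" is a subsequence of "bdebedbaae"
Greedy scan:
  Position 0 ('b'): matches sub[0] = 'b'
  Position 1 ('d'): no match needed
  Position 2 ('e'): no match needed
  Position 3 ('b'): no match needed
  Position 4 ('e'): no match needed
  Position 5 ('d'): no match needed
  Position 6 ('b'): no match needed
  Position 7 ('a'): no match needed
  Position 8 ('a'): no match needed
  Position 9 ('e'): no match needed
Only matched 1/3 characters => not a subsequence

0


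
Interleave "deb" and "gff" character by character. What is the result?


Interleaving "deb" and "gff":
  Position 0: 'd' from first, 'g' from second => "dg"
  Position 1: 'e' from first, 'f' from second => "ef"
  Position 2: 'b' from first, 'f' from second => "bf"
Result: dgefbf

dgefbf


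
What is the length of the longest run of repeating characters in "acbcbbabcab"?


Input: "acbcbbabcab"
Scanning for longest run:
  Position 1 ('c'): new char, reset run to 1
  Position 2 ('b'): new char, reset run to 1
  Position 3 ('c'): new char, reset run to 1
  Position 4 ('b'): new char, reset run to 1
  Position 5 ('b'): continues run of 'b', length=2
  Position 6 ('a'): new char, reset run to 1
  Position 7 ('b'): new char, reset run to 1
  Position 8 ('c'): new char, reset run to 1
  Position 9 ('a'): new char, reset run to 1
  Position 10 ('b'): new char, reset run to 1
Longest run: 'b' with length 2

2


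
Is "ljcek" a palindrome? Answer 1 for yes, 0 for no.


Input: ljcek
Reversed: kecjl
  Compare pos 0 ('l') with pos 4 ('k'): MISMATCH
  Compare pos 1 ('j') with pos 3 ('e'): MISMATCH
Result: not a palindrome

0


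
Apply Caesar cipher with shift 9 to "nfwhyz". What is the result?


Caesar cipher: shift "nfwhyz" by 9
  'n' (pos 13) + 9 = pos 22 = 'w'
  'f' (pos 5) + 9 = pos 14 = 'o'
  'w' (pos 22) + 9 = pos 5 = 'f'
  'h' (pos 7) + 9 = pos 16 = 'q'
  'y' (pos 24) + 9 = pos 7 = 'h'
  'z' (pos 25) + 9 = pos 8 = 'i'
Result: wofqhi

wofqhi


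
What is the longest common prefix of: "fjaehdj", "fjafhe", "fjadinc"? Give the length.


Words: fjaehdj, fjafhe, fjadinc
  Position 0: all 'f' => match
  Position 1: all 'j' => match
  Position 2: all 'a' => match
  Position 3: ('e', 'f', 'd') => mismatch, stop
LCP = "fja" (length 3)

3


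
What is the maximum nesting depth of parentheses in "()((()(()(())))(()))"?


Input: "()((()(()(())))(()))"
Tracking depth:
  Position 0 '(': depth becomes 1
  Position 1 ')': depth becomes 0
  Position 2 '(': depth becomes 1
  Position 3 '(': depth becomes 2
  Position 4 '(': depth becomes 3
  Position 5 ')': depth becomes 2
  Position 6 '(': depth becomes 3
  Position 7 '(': depth becomes 4
  Position 8 ')': depth becomes 3
  Position 9 '(': depth becomes 4
  Position 10 '(': depth becomes 5
  Position 11 ')': depth becomes 4
  Position 12 ')': depth becomes 3
  Position 13 ')': depth becomes 2
  Position 14 ')': depth becomes 1
  Position 15 '(': depth becomes 2
  Position 16 '(': depth becomes 3
  Position 17 ')': depth becomes 2
  Position 18 ')': depth becomes 1
  Position 19 ')': depth becomes 0
Maximum depth reached: 5

5


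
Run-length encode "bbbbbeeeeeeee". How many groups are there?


Input: bbbbbeeeeeeee
Scanning for consecutive runs:
  Group 1: 'b' x 5 (positions 0-4)
  Group 2: 'e' x 8 (positions 5-12)
Total groups: 2

2


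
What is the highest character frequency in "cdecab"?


Input: cdecab
Character counts:
  'a': 1
  'b': 1
  'c': 2
  'd': 1
  'e': 1
Maximum frequency: 2

2


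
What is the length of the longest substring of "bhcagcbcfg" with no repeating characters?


Input: "bhcagcbcfg"
Sliding window (track last position of each char):
  Position 0 ('b'): window [0,0] length 1 -- new best
  Position 1 ('h'): window [0,1] length 2 -- new best
  Position 2 ('c'): window [0,2] length 3 -- new best
  Position 3 ('a'): window [0,3] length 4 -- new best
  Position 4 ('g'): window [0,4] length 5 -- new best
  Position 5 ('c'): repeat (last at 2), move window start to 3
  Position 5 ('c'): window [3,5] length 3
  Position 6 ('b'): window [3,6] length 4
  Position 7 ('c'): repeat (last at 5), move window start to 6
  Position 7 ('c'): window [6,7] length 2
  Position 8 ('f'): window [6,8] length 3
  Position 9 ('g'): window [6,9] length 4
Longest substring with no repeats: "bhcag" with length 5

5


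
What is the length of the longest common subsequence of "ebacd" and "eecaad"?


LCS of "ebacd" and "eecaad"
DP table:
           e    e    c    a    a    d
      0    0    0    0    0    0    0
  e   0    1    1    1    1    1    1
  b   0    1    1    1    1    1    1
  a   0    1    1    1    2    2    2
  c   0    1    1    2    2    2    2
  d   0    1    1    2    2    2    3
LCS length = dp[5][6] = 3

3


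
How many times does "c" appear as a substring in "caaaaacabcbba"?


Searching for "c" in "caaaaacabcbba"
Scanning each position:
  Position 0: "c" => MATCH
  Position 1: "a" => no
  Position 2: "a" => no
  Position 3: "a" => no
  Position 4: "a" => no
  Position 5: "a" => no
  Position 6: "c" => MATCH
  Position 7: "a" => no
  Position 8: "b" => no
  Position 9: "c" => MATCH
  Position 10: "b" => no
  Position 11: "b" => no
  Position 12: "a" => no
Total occurrences: 3

3


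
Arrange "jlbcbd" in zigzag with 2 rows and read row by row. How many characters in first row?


Zigzag "jlbcbd" into 2 rows:
Placing characters:
  'j' => row 0
  'l' => row 1
  'b' => row 0
  'c' => row 1
  'b' => row 0
  'd' => row 1
Rows:
  Row 0: "jbb"
  Row 1: "lcd"
First row length: 3

3


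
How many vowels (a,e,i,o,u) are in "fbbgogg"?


Input: fbbgogg
Checking each character:
  'f' at position 0: consonant
  'b' at position 1: consonant
  'b' at position 2: consonant
  'g' at position 3: consonant
  'o' at position 4: vowel (running total: 1)
  'g' at position 5: consonant
  'g' at position 6: consonant
Total vowels: 1

1


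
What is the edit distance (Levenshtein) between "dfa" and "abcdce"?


Computing edit distance: "dfa" -> "abcdce"
DP table:
           a    b    c    d    c    e
      0    1    2    3    4    5    6
  d   1    1    2    3    3    4    5
  f   2    2    2    3    4    4    5
  a   3    2    3    3    4    5    5
Edit distance = dp[3][6] = 5

5


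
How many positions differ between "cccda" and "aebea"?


Comparing "cccda" and "aebea" position by position:
  Position 0: 'c' vs 'a' => DIFFER
  Position 1: 'c' vs 'e' => DIFFER
  Position 2: 'c' vs 'b' => DIFFER
  Position 3: 'd' vs 'e' => DIFFER
  Position 4: 'a' vs 'a' => same
Positions that differ: 4

4


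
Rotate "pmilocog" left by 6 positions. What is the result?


Input: "pmilocog", rotate left by 6
First 6 characters: "pmiloc"
Remaining characters: "og"
Concatenate remaining + first: "og" + "pmiloc" = "ogpmiloc"

ogpmiloc


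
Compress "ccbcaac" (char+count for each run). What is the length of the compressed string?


Input: ccbcaac
Runs:
  'c' x 2 => "c2"
  'b' x 1 => "b1"
  'c' x 1 => "c1"
  'a' x 2 => "a2"
  'c' x 1 => "c1"
Compressed: "c2b1c1a2c1"
Compressed length: 10

10


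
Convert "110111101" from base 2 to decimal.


Input: "110111101" in base 2
Positional expansion:
  Digit '1' (value 1) x 2^8 = 256
  Digit '1' (value 1) x 2^7 = 128
  Digit '0' (value 0) x 2^6 = 0
  Digit '1' (value 1) x 2^5 = 32
  Digit '1' (value 1) x 2^4 = 16
  Digit '1' (value 1) x 2^3 = 8
  Digit '1' (value 1) x 2^2 = 4
  Digit '0' (value 0) x 2^1 = 0
  Digit '1' (value 1) x 2^0 = 1
Sum = 445

445


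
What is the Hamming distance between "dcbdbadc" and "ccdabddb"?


Comparing "dcbdbadc" and "ccdabddb" position by position:
  Position 0: 'd' vs 'c' => differ
  Position 1: 'c' vs 'c' => same
  Position 2: 'b' vs 'd' => differ
  Position 3: 'd' vs 'a' => differ
  Position 4: 'b' vs 'b' => same
  Position 5: 'a' vs 'd' => differ
  Position 6: 'd' vs 'd' => same
  Position 7: 'c' vs 'b' => differ
Total differences (Hamming distance): 5

5


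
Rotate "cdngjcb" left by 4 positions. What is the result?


Input: "cdngjcb", rotate left by 4
First 4 characters: "cdng"
Remaining characters: "jcb"
Concatenate remaining + first: "jcb" + "cdng" = "jcbcdng"

jcbcdng


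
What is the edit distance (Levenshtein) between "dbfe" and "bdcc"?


Computing edit distance: "dbfe" -> "bdcc"
DP table:
           b    d    c    c
      0    1    2    3    4
  d   1    1    1    2    3
  b   2    1    2    2    3
  f   3    2    2    3    3
  e   4    3    3    3    4
Edit distance = dp[4][4] = 4

4


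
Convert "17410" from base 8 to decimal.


Input: "17410" in base 8
Positional expansion:
  Digit '1' (value 1) x 8^4 = 4096
  Digit '7' (value 7) x 8^3 = 3584
  Digit '4' (value 4) x 8^2 = 256
  Digit '1' (value 1) x 8^1 = 8
  Digit '0' (value 0) x 8^0 = 0
Sum = 7944

7944


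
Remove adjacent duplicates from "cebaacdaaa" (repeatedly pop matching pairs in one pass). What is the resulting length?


Input: cebaacdaaa
Stack-based adjacent duplicate removal:
  Read 'c': push. Stack: c
  Read 'e': push. Stack: ce
  Read 'b': push. Stack: ceb
  Read 'a': push. Stack: ceba
  Read 'a': matches stack top 'a' => pop. Stack: ceb
  Read 'c': push. Stack: cebc
  Read 'd': push. Stack: cebcd
  Read 'a': push. Stack: cebcda
  Read 'a': matches stack top 'a' => pop. Stack: cebcd
  Read 'a': push. Stack: cebcda
Final stack: "cebcda" (length 6)

6


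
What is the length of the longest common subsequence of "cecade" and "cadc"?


LCS of "cecade" and "cadc"
DP table:
           c    a    d    c
      0    0    0    0    0
  c   0    1    1    1    1
  e   0    1    1    1    1
  c   0    1    1    1    2
  a   0    1    2    2    2
  d   0    1    2    3    3
  e   0    1    2    3    3
LCS length = dp[6][4] = 3

3


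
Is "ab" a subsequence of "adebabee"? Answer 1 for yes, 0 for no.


Check if "ab" is a subsequence of "adebabee"
Greedy scan:
  Position 0 ('a'): matches sub[0] = 'a'
  Position 1 ('d'): no match needed
  Position 2 ('e'): no match needed
  Position 3 ('b'): matches sub[1] = 'b'
  Position 4 ('a'): no match needed
  Position 5 ('b'): no match needed
  Position 6 ('e'): no match needed
  Position 7 ('e'): no match needed
All 2 characters matched => is a subsequence

1


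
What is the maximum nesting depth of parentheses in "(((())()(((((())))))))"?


Input: "(((())()(((((())))))))"
Tracking depth:
  Position 0 '(': depth becomes 1
  Position 1 '(': depth becomes 2
  Position 2 '(': depth becomes 3
  Position 3 '(': depth becomes 4
  Position 4 ')': depth becomes 3
  Position 5 ')': depth becomes 2
  Position 6 '(': depth becomes 3
  Position 7 ')': depth becomes 2
  Position 8 '(': depth becomes 3
  Position 9 '(': depth becomes 4
  Position 10 '(': depth becomes 5
  Position 11 '(': depth becomes 6
  Position 12 '(': depth becomes 7
  Position 13 '(': depth becomes 8
  Position 14 ')': depth becomes 7
  Position 15 ')': depth becomes 6
  Position 16 ')': depth becomes 5
  Position 17 ')': depth becomes 4
  Position 18 ')': depth becomes 3
  Position 19 ')': depth becomes 2
  Position 20 ')': depth becomes 1
  Position 21 ')': depth becomes 0
Maximum depth reached: 8

8


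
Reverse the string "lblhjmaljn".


Input: lblhjmaljn
Reading characters right to left:
  Position 9: 'n'
  Position 8: 'j'
  Position 7: 'l'
  Position 6: 'a'
  Position 5: 'm'
  Position 4: 'j'
  Position 3: 'h'
  Position 2: 'l'
  Position 1: 'b'
  Position 0: 'l'
Reversed: njlamjhlbl

njlamjhlbl


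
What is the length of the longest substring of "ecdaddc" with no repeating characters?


Input: "ecdaddc"
Sliding window (track last position of each char):
  Position 0 ('e'): window [0,0] length 1 -- new best
  Position 1 ('c'): window [0,1] length 2 -- new best
  Position 2 ('d'): window [0,2] length 3 -- new best
  Position 3 ('a'): window [0,3] length 4 -- new best
  Position 4 ('d'): repeat (last at 2), move window start to 3
  Position 4 ('d'): window [3,4] length 2
  Position 5 ('d'): repeat (last at 4), move window start to 5
  Position 5 ('d'): window [5,5] length 1
  Position 6 ('c'): window [5,6] length 2
Longest substring with no repeats: "ecda" with length 4

4


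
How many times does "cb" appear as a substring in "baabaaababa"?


Searching for "cb" in "baabaaababa"
Scanning each position:
  Position 0: "ba" => no
  Position 1: "aa" => no
  Position 2: "ab" => no
  Position 3: "ba" => no
  Position 4: "aa" => no
  Position 5: "aa" => no
  Position 6: "ab" => no
  Position 7: "ba" => no
  Position 8: "ab" => no
  Position 9: "ba" => no
Total occurrences: 0

0


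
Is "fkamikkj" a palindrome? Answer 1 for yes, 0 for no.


Input: fkamikkj
Reversed: jkkimakf
  Compare pos 0 ('f') with pos 7 ('j'): MISMATCH
  Compare pos 1 ('k') with pos 6 ('k'): match
  Compare pos 2 ('a') with pos 5 ('k'): MISMATCH
  Compare pos 3 ('m') with pos 4 ('i'): MISMATCH
Result: not a palindrome

0


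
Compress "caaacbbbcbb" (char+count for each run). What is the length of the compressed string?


Input: caaacbbbcbb
Runs:
  'c' x 1 => "c1"
  'a' x 3 => "a3"
  'c' x 1 => "c1"
  'b' x 3 => "b3"
  'c' x 1 => "c1"
  'b' x 2 => "b2"
Compressed: "c1a3c1b3c1b2"
Compressed length: 12

12


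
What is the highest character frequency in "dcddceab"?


Input: dcddceab
Character counts:
  'a': 1
  'b': 1
  'c': 2
  'd': 3
  'e': 1
Maximum frequency: 3

3


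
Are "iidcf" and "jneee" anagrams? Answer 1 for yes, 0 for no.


Strings: "iidcf", "jneee"
Sorted first:  cdfii
Sorted second: eeejn
Differ at position 0: 'c' vs 'e' => not anagrams

0


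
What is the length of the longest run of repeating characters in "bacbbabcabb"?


Input: "bacbbabcabb"
Scanning for longest run:
  Position 1 ('a'): new char, reset run to 1
  Position 2 ('c'): new char, reset run to 1
  Position 3 ('b'): new char, reset run to 1
  Position 4 ('b'): continues run of 'b', length=2
  Position 5 ('a'): new char, reset run to 1
  Position 6 ('b'): new char, reset run to 1
  Position 7 ('c'): new char, reset run to 1
  Position 8 ('a'): new char, reset run to 1
  Position 9 ('b'): new char, reset run to 1
  Position 10 ('b'): continues run of 'b', length=2
Longest run: 'b' with length 2

2


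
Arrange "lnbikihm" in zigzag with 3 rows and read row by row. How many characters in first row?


Zigzag "lnbikihm" into 3 rows:
Placing characters:
  'l' => row 0
  'n' => row 1
  'b' => row 2
  'i' => row 1
  'k' => row 0
  'i' => row 1
  'h' => row 2
  'm' => row 1
Rows:
  Row 0: "lk"
  Row 1: "niim"
  Row 2: "bh"
First row length: 2

2


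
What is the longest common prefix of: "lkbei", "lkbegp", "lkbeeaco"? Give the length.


Words: lkbei, lkbegp, lkbeeaco
  Position 0: all 'l' => match
  Position 1: all 'k' => match
  Position 2: all 'b' => match
  Position 3: all 'e' => match
  Position 4: ('i', 'g', 'e') => mismatch, stop
LCP = "lkbe" (length 4)

4


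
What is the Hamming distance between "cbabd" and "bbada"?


Comparing "cbabd" and "bbada" position by position:
  Position 0: 'c' vs 'b' => differ
  Position 1: 'b' vs 'b' => same
  Position 2: 'a' vs 'a' => same
  Position 3: 'b' vs 'd' => differ
  Position 4: 'd' vs 'a' => differ
Total differences (Hamming distance): 3

3


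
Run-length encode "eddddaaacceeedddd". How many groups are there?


Input: eddddaaacceeedddd
Scanning for consecutive runs:
  Group 1: 'e' x 1 (positions 0-0)
  Group 2: 'd' x 4 (positions 1-4)
  Group 3: 'a' x 3 (positions 5-7)
  Group 4: 'c' x 2 (positions 8-9)
  Group 5: 'e' x 3 (positions 10-12)
  Group 6: 'd' x 4 (positions 13-16)
Total groups: 6

6


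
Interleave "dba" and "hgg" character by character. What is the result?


Interleaving "dba" and "hgg":
  Position 0: 'd' from first, 'h' from second => "dh"
  Position 1: 'b' from first, 'g' from second => "bg"
  Position 2: 'a' from first, 'g' from second => "ag"
Result: dhbgag

dhbgag


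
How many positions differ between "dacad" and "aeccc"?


Comparing "dacad" and "aeccc" position by position:
  Position 0: 'd' vs 'a' => DIFFER
  Position 1: 'a' vs 'e' => DIFFER
  Position 2: 'c' vs 'c' => same
  Position 3: 'a' vs 'c' => DIFFER
  Position 4: 'd' vs 'c' => DIFFER
Positions that differ: 4

4


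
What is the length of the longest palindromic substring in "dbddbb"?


Input: "dbddbb"
Checking substrings for palindromes:
  [1:5] "bddb" (len 4) => palindrome
  [0:3] "dbd" (len 3) => palindrome
  [2:4] "dd" (len 2) => palindrome
  [4:6] "bb" (len 2) => palindrome
Longest palindromic substring: "bddb" with length 4

4


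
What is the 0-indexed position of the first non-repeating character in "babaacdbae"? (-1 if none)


Input: babaacdbae
Character frequencies:
  'a': 4
  'b': 3
  'c': 1
  'd': 1
  'e': 1
Scanning left to right for freq == 1:
  Position 0 ('b'): freq=3, skip
  Position 1 ('a'): freq=4, skip
  Position 2 ('b'): freq=3, skip
  Position 3 ('a'): freq=4, skip
  Position 4 ('a'): freq=4, skip
  Position 5 ('c'): unique! => answer = 5

5


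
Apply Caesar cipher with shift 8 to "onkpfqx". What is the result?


Caesar cipher: shift "onkpfqx" by 8
  'o' (pos 14) + 8 = pos 22 = 'w'
  'n' (pos 13) + 8 = pos 21 = 'v'
  'k' (pos 10) + 8 = pos 18 = 's'
  'p' (pos 15) + 8 = pos 23 = 'x'
  'f' (pos 5) + 8 = pos 13 = 'n'
  'q' (pos 16) + 8 = pos 24 = 'y'
  'x' (pos 23) + 8 = pos 5 = 'f'
Result: wvsxnyf

wvsxnyf


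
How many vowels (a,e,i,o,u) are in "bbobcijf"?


Input: bbobcijf
Checking each character:
  'b' at position 0: consonant
  'b' at position 1: consonant
  'o' at position 2: vowel (running total: 1)
  'b' at position 3: consonant
  'c' at position 4: consonant
  'i' at position 5: vowel (running total: 2)
  'j' at position 6: consonant
  'f' at position 7: consonant
Total vowels: 2

2


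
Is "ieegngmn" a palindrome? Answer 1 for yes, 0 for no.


Input: ieegngmn
Reversed: nmgngeei
  Compare pos 0 ('i') with pos 7 ('n'): MISMATCH
  Compare pos 1 ('e') with pos 6 ('m'): MISMATCH
  Compare pos 2 ('e') with pos 5 ('g'): MISMATCH
  Compare pos 3 ('g') with pos 4 ('n'): MISMATCH
Result: not a palindrome

0


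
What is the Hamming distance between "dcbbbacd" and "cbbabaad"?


Comparing "dcbbbacd" and "cbbabaad" position by position:
  Position 0: 'd' vs 'c' => differ
  Position 1: 'c' vs 'b' => differ
  Position 2: 'b' vs 'b' => same
  Position 3: 'b' vs 'a' => differ
  Position 4: 'b' vs 'b' => same
  Position 5: 'a' vs 'a' => same
  Position 6: 'c' vs 'a' => differ
  Position 7: 'd' vs 'd' => same
Total differences (Hamming distance): 4

4


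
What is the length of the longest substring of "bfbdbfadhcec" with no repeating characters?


Input: "bfbdbfadhcec"
Sliding window (track last position of each char):
  Position 0 ('b'): window [0,0] length 1 -- new best
  Position 1 ('f'): window [0,1] length 2 -- new best
  Position 2 ('b'): repeat (last at 0), move window start to 1
  Position 2 ('b'): window [1,2] length 2
  Position 3 ('d'): window [1,3] length 3 -- new best
  Position 4 ('b'): repeat (last at 2), move window start to 3
  Position 4 ('b'): window [3,4] length 2
  Position 5 ('f'): window [3,5] length 3
  Position 6 ('a'): window [3,6] length 4 -- new best
  Position 7 ('d'): repeat (last at 3), move window start to 4
  Position 7 ('d'): window [4,7] length 4
  Position 8 ('h'): window [4,8] length 5 -- new best
  Position 9 ('c'): window [4,9] length 6 -- new best
  Position 10 ('e'): window [4,10] length 7 -- new best
  Position 11 ('c'): repeat (last at 9), move window start to 10
  Position 11 ('c'): window [10,11] length 2
Longest substring with no repeats: "bfadhce" with length 7

7


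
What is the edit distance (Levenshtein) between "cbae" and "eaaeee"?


Computing edit distance: "cbae" -> "eaaeee"
DP table:
           e    a    a    e    e    e
      0    1    2    3    4    5    6
  c   1    1    2    3    4    5    6
  b   2    2    2    3    4    5    6
  a   3    3    2    2    3    4    5
  e   4    3    3    3    2    3    4
Edit distance = dp[4][6] = 4

4


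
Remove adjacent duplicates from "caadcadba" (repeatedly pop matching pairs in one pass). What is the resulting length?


Input: caadcadba
Stack-based adjacent duplicate removal:
  Read 'c': push. Stack: c
  Read 'a': push. Stack: ca
  Read 'a': matches stack top 'a' => pop. Stack: c
  Read 'd': push. Stack: cd
  Read 'c': push. Stack: cdc
  Read 'a': push. Stack: cdca
  Read 'd': push. Stack: cdcad
  Read 'b': push. Stack: cdcadb
  Read 'a': push. Stack: cdcadba
Final stack: "cdcadba" (length 7)

7


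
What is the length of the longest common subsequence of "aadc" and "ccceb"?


LCS of "aadc" and "ccceb"
DP table:
           c    c    c    e    b
      0    0    0    0    0    0
  a   0    0    0    0    0    0
  a   0    0    0    0    0    0
  d   0    0    0    0    0    0
  c   0    1    1    1    1    1
LCS length = dp[4][5] = 1

1


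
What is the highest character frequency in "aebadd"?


Input: aebadd
Character counts:
  'a': 2
  'b': 1
  'd': 2
  'e': 1
Maximum frequency: 2

2


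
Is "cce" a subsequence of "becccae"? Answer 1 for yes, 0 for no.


Check if "cce" is a subsequence of "becccae"
Greedy scan:
  Position 0 ('b'): no match needed
  Position 1 ('e'): no match needed
  Position 2 ('c'): matches sub[0] = 'c'
  Position 3 ('c'): matches sub[1] = 'c'
  Position 4 ('c'): no match needed
  Position 5 ('a'): no match needed
  Position 6 ('e'): matches sub[2] = 'e'
All 3 characters matched => is a subsequence

1


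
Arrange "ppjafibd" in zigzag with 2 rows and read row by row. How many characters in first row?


Zigzag "ppjafibd" into 2 rows:
Placing characters:
  'p' => row 0
  'p' => row 1
  'j' => row 0
  'a' => row 1
  'f' => row 0
  'i' => row 1
  'b' => row 0
  'd' => row 1
Rows:
  Row 0: "pjfb"
  Row 1: "paid"
First row length: 4

4


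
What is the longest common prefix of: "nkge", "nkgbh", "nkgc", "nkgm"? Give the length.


Words: nkge, nkgbh, nkgc, nkgm
  Position 0: all 'n' => match
  Position 1: all 'k' => match
  Position 2: all 'g' => match
  Position 3: ('e', 'b', 'c', 'm') => mismatch, stop
LCP = "nkg" (length 3)

3


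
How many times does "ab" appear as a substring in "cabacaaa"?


Searching for "ab" in "cabacaaa"
Scanning each position:
  Position 0: "ca" => no
  Position 1: "ab" => MATCH
  Position 2: "ba" => no
  Position 3: "ac" => no
  Position 4: "ca" => no
  Position 5: "aa" => no
  Position 6: "aa" => no
Total occurrences: 1

1


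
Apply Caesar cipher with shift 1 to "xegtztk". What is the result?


Caesar cipher: shift "xegtztk" by 1
  'x' (pos 23) + 1 = pos 24 = 'y'
  'e' (pos 4) + 1 = pos 5 = 'f'
  'g' (pos 6) + 1 = pos 7 = 'h'
  't' (pos 19) + 1 = pos 20 = 'u'
  'z' (pos 25) + 1 = pos 0 = 'a'
  't' (pos 19) + 1 = pos 20 = 'u'
  'k' (pos 10) + 1 = pos 11 = 'l'
Result: yfhuaul

yfhuaul


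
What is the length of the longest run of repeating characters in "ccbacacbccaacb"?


Input: "ccbacacbccaacb"
Scanning for longest run:
  Position 1 ('c'): continues run of 'c', length=2
  Position 2 ('b'): new char, reset run to 1
  Position 3 ('a'): new char, reset run to 1
  Position 4 ('c'): new char, reset run to 1
  Position 5 ('a'): new char, reset run to 1
  Position 6 ('c'): new char, reset run to 1
  Position 7 ('b'): new char, reset run to 1
  Position 8 ('c'): new char, reset run to 1
  Position 9 ('c'): continues run of 'c', length=2
  Position 10 ('a'): new char, reset run to 1
  Position 11 ('a'): continues run of 'a', length=2
  Position 12 ('c'): new char, reset run to 1
  Position 13 ('b'): new char, reset run to 1
Longest run: 'c' with length 2

2


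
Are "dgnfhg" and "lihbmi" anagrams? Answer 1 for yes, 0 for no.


Strings: "dgnfhg", "lihbmi"
Sorted first:  dfgghn
Sorted second: bhiilm
Differ at position 0: 'd' vs 'b' => not anagrams

0


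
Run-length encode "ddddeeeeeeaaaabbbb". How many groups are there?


Input: ddddeeeeeeaaaabbbb
Scanning for consecutive runs:
  Group 1: 'd' x 4 (positions 0-3)
  Group 2: 'e' x 6 (positions 4-9)
  Group 3: 'a' x 4 (positions 10-13)
  Group 4: 'b' x 4 (positions 14-17)
Total groups: 4

4


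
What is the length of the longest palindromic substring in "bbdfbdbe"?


Input: "bbdfbdbe"
Checking substrings for palindromes:
  [4:7] "bdb" (len 3) => palindrome
  [0:2] "bb" (len 2) => palindrome
Longest palindromic substring: "bdb" with length 3

3


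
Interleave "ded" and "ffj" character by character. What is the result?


Interleaving "ded" and "ffj":
  Position 0: 'd' from first, 'f' from second => "df"
  Position 1: 'e' from first, 'f' from second => "ef"
  Position 2: 'd' from first, 'j' from second => "dj"
Result: dfefdj

dfefdj


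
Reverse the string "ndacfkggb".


Input: ndacfkggb
Reading characters right to left:
  Position 8: 'b'
  Position 7: 'g'
  Position 6: 'g'
  Position 5: 'k'
  Position 4: 'f'
  Position 3: 'c'
  Position 2: 'a'
  Position 1: 'd'
  Position 0: 'n'
Reversed: bggkfcadn

bggkfcadn


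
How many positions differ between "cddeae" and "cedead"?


Comparing "cddeae" and "cedead" position by position:
  Position 0: 'c' vs 'c' => same
  Position 1: 'd' vs 'e' => DIFFER
  Position 2: 'd' vs 'd' => same
  Position 3: 'e' vs 'e' => same
  Position 4: 'a' vs 'a' => same
  Position 5: 'e' vs 'd' => DIFFER
Positions that differ: 2

2


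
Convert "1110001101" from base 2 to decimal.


Input: "1110001101" in base 2
Positional expansion:
  Digit '1' (value 1) x 2^9 = 512
  Digit '1' (value 1) x 2^8 = 256
  Digit '1' (value 1) x 2^7 = 128
  Digit '0' (value 0) x 2^6 = 0
  Digit '0' (value 0) x 2^5 = 0
  Digit '0' (value 0) x 2^4 = 0
  Digit '1' (value 1) x 2^3 = 8
  Digit '1' (value 1) x 2^2 = 4
  Digit '0' (value 0) x 2^1 = 0
  Digit '1' (value 1) x 2^0 = 1
Sum = 909

909


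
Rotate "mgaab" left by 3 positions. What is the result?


Input: "mgaab", rotate left by 3
First 3 characters: "mga"
Remaining characters: "ab"
Concatenate remaining + first: "ab" + "mga" = "abmga"

abmga


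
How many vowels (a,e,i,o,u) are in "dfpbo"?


Input: dfpbo
Checking each character:
  'd' at position 0: consonant
  'f' at position 1: consonant
  'p' at position 2: consonant
  'b' at position 3: consonant
  'o' at position 4: vowel (running total: 1)
Total vowels: 1

1


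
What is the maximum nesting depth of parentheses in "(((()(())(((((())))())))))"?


Input: "(((()(())(((((())))())))))"
Tracking depth:
  Position 0 '(': depth becomes 1
  Position 1 '(': depth becomes 2
  Position 2 '(': depth becomes 3
  Position 3 '(': depth becomes 4
  Position 4 ')': depth becomes 3
  Position 5 '(': depth becomes 4
  Position 6 '(': depth becomes 5
  Position 7 ')': depth becomes 4
  Position 8 ')': depth becomes 3
  Position 9 '(': depth becomes 4
  Position 10 '(': depth becomes 5
  Position 11 '(': depth becomes 6
  Position 12 '(': depth becomes 7
  Position 13 '(': depth becomes 8
  Position 14 '(': depth becomes 9
  Position 15 ')': depth becomes 8
  Position 16 ')': depth becomes 7
  Position 17 ')': depth becomes 6
  Position 18 ')': depth becomes 5
  Position 19 '(': depth becomes 6
  Position 20 ')': depth becomes 5
  Position 21 ')': depth becomes 4
  Position 22 ')': depth becomes 3
  Position 23 ')': depth becomes 2
  Position 24 ')': depth becomes 1
  Position 25 ')': depth becomes 0
Maximum depth reached: 9

9


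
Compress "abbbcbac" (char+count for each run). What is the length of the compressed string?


Input: abbbcbac
Runs:
  'a' x 1 => "a1"
  'b' x 3 => "b3"
  'c' x 1 => "c1"
  'b' x 1 => "b1"
  'a' x 1 => "a1"
  'c' x 1 => "c1"
Compressed: "a1b3c1b1a1c1"
Compressed length: 12

12


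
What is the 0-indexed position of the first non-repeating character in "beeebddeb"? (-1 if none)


Input: beeebddeb
Character frequencies:
  'b': 3
  'd': 2
  'e': 4
Scanning left to right for freq == 1:
  Position 0 ('b'): freq=3, skip
  Position 1 ('e'): freq=4, skip
  Position 2 ('e'): freq=4, skip
  Position 3 ('e'): freq=4, skip
  Position 4 ('b'): freq=3, skip
  Position 5 ('d'): freq=2, skip
  Position 6 ('d'): freq=2, skip
  Position 7 ('e'): freq=4, skip
  Position 8 ('b'): freq=3, skip
  No unique character found => answer = -1

-1


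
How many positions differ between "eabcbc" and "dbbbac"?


Comparing "eabcbc" and "dbbbac" position by position:
  Position 0: 'e' vs 'd' => DIFFER
  Position 1: 'a' vs 'b' => DIFFER
  Position 2: 'b' vs 'b' => same
  Position 3: 'c' vs 'b' => DIFFER
  Position 4: 'b' vs 'a' => DIFFER
  Position 5: 'c' vs 'c' => same
Positions that differ: 4

4
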